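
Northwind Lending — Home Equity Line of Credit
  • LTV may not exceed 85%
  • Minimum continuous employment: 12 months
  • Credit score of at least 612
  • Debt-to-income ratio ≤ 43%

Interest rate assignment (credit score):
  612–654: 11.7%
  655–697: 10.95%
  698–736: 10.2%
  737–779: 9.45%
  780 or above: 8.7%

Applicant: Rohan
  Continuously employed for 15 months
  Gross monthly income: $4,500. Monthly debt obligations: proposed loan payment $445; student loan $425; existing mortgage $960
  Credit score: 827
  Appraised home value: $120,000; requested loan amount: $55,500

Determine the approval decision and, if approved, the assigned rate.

Credit score 827 ≥ 612 (meets minimum)
Total monthly debts = (445 + 425 + 960) = 1,830. DTI: 1,830 ÷ 4,500 = 40.7%, within the 43% cap
Employment 15 ≥ 12 months
LTV: 55,500 ÷ 120,000 = 46.2%, within 85% cap
All requirements met. Score 827 falls in the 780 or above tier → 8.7%.

Approved at 8.7%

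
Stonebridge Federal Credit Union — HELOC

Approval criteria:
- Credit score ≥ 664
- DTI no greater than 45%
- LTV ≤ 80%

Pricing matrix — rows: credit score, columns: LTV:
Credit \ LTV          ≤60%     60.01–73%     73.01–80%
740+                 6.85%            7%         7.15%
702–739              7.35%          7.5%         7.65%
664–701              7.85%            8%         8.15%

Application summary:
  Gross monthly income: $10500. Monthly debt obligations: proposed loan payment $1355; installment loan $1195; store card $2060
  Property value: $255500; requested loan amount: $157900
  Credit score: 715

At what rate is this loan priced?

7.5%

Credit score 715 ≥ 664; Total monthly debts = (1,355 + 1,195 + 2,060) = 4,610. DTI: 4,610 ÷ 10,500 = 43.9%, within the 45% cap
Loan-to-value = 157,900/255,500 = 61.8% — pass (80% max)
Score 715 is in the 702–739 band; LTV 61.8% is in the 60.01–73% band → 7.5%.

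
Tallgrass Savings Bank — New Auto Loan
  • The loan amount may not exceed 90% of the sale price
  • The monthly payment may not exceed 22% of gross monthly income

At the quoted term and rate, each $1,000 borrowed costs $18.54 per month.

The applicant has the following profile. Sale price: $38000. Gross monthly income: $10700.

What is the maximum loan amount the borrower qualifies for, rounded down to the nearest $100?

Payment cap: 22% × $10,700 = $2,354/month.
At $18.54 per $1,000, that supports 2,354/18.54 × 1,000 ≈ $126,968 → $126,900.
LTV cap: 90% × $38,000 = $34,200 → $34,200.
Binding constraint: loan-to-value.

$34,200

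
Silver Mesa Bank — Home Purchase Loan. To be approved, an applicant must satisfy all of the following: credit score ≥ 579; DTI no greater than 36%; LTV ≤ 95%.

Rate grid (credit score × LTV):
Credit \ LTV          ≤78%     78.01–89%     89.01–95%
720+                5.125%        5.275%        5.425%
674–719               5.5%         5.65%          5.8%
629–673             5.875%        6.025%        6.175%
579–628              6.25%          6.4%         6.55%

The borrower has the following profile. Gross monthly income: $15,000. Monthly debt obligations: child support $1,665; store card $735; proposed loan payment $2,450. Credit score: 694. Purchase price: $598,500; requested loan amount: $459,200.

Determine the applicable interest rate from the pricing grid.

Credit score 694 ≥ 579; Total monthly debts = (1,665 + 735 + 2,450) = 4,850. Debt-to-income = 4,850/15,000 = 32.3% — meets 36% limit
LTV: 459,200 ÷ 598,500 = 76.7%, within 95% cap
Score 694 is in the 674–719 band; LTV 76.7% is in the ≤78% band → 5.5%.

5.5%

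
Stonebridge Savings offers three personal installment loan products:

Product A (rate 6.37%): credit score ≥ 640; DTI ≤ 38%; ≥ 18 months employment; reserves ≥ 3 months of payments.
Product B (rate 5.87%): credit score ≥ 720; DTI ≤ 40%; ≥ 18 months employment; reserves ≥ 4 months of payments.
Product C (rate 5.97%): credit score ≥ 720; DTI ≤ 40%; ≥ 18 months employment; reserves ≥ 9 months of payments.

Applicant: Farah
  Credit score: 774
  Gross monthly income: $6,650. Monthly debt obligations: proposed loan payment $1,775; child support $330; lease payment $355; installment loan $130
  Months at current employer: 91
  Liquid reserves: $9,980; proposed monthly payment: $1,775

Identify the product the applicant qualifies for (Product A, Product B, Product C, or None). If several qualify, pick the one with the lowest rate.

Total debts = (1,775 + 330 + 355 + 130) = 2,590; DTI = 2,590/6,650 = 38.9%.
Reserves = 9,980/1,775 = 5.6 months.
Product A: score 774 ≥ 640; DTI 38.9% > 38%; employment 91 ≥ 18 mo; reserves 5.6 ≥ 3 mo → does not qualify.
Product B: score 774 ≥ 720; DTI 38.9% ≤ 40%; employment 91 ≥ 18 mo; reserves 5.6 ≥ 4 mo → qualifies.
Product C: score 774 ≥ 720; DTI 38.9% ≤ 40%; employment 91 ≥ 18 mo; reserves 5.6 < 9 mo → does not qualify.

Product B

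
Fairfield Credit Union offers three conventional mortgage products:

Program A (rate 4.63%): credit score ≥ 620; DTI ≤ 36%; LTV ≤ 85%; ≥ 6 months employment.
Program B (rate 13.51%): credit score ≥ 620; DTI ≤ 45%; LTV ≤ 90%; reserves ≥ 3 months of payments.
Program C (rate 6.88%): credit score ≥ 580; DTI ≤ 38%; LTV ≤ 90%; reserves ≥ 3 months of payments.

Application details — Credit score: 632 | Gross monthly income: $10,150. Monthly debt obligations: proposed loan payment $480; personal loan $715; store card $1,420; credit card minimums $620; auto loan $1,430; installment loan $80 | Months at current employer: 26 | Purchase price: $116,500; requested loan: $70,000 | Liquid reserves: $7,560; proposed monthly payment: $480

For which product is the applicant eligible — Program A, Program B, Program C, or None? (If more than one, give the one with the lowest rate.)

Total debts = (480 + 715 + 1,420 + 620 + 1,430 + 80) = 4,745; DTI = 4,745/10,150 = 46.7%.
LTV = 70,000/116,500 = 60.1%.
Reserves = 7,560/480 = 15.8 months.
Program A: score 632 ≥ 620; DTI 46.7% > 36%; LTV 60.1% ≤ 85%; employment 26 ≥ 6 mo → does not qualify.
Program B: score 632 ≥ 620; DTI 46.7% > 45%; LTV 60.1% ≤ 90%; reserves 15.8 ≥ 3 mo → does not qualify.
Program C: score 632 ≥ 580; DTI 46.7% > 38%; LTV 60.1% ≤ 90%; reserves 15.8 ≥ 3 mo → does not qualify.

None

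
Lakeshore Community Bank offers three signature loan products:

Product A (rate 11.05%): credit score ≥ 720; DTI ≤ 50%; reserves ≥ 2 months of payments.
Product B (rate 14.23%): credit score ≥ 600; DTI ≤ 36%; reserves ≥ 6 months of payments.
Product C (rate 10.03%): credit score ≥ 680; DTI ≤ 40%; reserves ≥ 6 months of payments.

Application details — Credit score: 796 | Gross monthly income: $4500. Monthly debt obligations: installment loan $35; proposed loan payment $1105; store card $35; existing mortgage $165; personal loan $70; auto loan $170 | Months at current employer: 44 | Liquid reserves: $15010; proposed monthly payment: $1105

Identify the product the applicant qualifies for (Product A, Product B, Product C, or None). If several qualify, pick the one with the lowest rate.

Product C

Total debts = (35 + 1,105 + 35 + 165 + 70 + 170) = 1,580; DTI = 1,580/4,500 = 35.1%.
Reserves = 15,010/1,105 = 13.6 months.
Product A: score 796 ≥ 720; DTI 35.1% ≤ 50%; reserves 13.6 ≥ 2 mo → qualifies.
Product B: score 796 ≥ 600; DTI 35.1% ≤ 36%; reserves 13.6 ≥ 6 mo → qualifies.
Product C: score 796 ≥ 680; DTI 35.1% ≤ 40%; reserves 13.6 ≥ 6 mo → qualifies.
Qualifying: Product A, Product B, Product C. Lowest rate is 10.03% → Product C.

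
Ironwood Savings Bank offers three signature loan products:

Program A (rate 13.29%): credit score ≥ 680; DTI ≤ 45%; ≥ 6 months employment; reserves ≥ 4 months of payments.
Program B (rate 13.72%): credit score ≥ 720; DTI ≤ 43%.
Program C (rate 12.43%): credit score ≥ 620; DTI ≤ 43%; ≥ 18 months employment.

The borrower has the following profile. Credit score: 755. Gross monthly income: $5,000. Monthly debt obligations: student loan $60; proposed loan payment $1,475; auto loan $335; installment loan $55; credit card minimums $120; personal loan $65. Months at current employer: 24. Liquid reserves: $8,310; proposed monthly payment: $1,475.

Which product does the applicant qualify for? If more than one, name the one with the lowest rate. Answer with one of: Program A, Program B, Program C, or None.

Program C

Total debts = (60 + 1,475 + 335 + 55 + 120 + 65) = 2,110; DTI = 2,110/5,000 = 42.2%.
Reserves = 8,310/1,475 = 5.6 months.
Program A: score 755 ≥ 680; DTI 42.2% ≤ 45%; employment 24 ≥ 6 mo; reserves 5.6 ≥ 4 mo → qualifies.
Program B: score 755 ≥ 720; DTI 42.2% ≤ 43% → qualifies.
Program C: score 755 ≥ 620; DTI 42.2% ≤ 43%; employment 24 ≥ 18 mo → qualifies.
Qualifying: Program A, Program B, Program C. Lowest rate is 12.43% → Program C.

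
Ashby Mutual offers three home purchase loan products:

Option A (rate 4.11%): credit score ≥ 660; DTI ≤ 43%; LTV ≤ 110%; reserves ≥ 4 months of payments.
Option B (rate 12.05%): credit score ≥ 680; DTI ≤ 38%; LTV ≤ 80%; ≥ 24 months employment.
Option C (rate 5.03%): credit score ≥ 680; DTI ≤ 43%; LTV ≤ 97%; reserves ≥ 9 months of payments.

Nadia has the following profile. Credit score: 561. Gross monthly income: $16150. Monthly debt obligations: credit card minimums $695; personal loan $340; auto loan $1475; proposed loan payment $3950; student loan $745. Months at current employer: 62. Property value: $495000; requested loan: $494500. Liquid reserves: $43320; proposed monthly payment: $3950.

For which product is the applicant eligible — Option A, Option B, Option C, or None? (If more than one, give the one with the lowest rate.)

Total debts = (695 + 340 + 1,475 + 3,950 + 745) = 7,205; DTI = 7,205/16,150 = 44.6%.
LTV = 494,500/495,000 = 99.9%.
Reserves = 43,320/3,950 = 11.0 months.
Option A: score 561 < 660; DTI 44.6% > 43%; LTV 99.9% ≤ 110%; reserves 11.0 ≥ 4 mo → does not qualify.
Option B: score 561 < 680; DTI 44.6% > 38%; LTV 99.9% > 80%; employment 62 ≥ 24 mo → does not qualify.
Option C: score 561 < 680; DTI 44.6% > 43%; LTV 99.9% > 97%; reserves 11.0 ≥ 9 mo → does not qualify.

None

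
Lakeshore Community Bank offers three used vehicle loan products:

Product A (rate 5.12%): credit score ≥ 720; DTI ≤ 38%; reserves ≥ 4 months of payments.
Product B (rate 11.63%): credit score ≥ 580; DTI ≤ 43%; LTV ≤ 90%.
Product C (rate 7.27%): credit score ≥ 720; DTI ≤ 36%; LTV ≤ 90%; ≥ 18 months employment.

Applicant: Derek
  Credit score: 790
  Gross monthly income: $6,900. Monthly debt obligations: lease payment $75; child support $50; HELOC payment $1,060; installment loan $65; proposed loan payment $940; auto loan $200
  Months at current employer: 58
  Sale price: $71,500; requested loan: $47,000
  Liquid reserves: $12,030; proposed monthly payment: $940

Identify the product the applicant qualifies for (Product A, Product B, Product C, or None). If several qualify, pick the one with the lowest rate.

Total debts = (75 + 50 + 1,060 + 65 + 940 + 200) = 2,390; DTI = 2,390/6,900 = 34.6%.
LTV = 47,000/71,500 = 65.7%.
Reserves = 12,030/940 = 12.8 months.
Product A: score 790 ≥ 720; DTI 34.6% ≤ 38%; reserves 12.8 ≥ 4 mo → qualifies.
Product B: score 790 ≥ 580; DTI 34.6% ≤ 43%; LTV 65.7% ≤ 90% → qualifies.
Product C: score 790 ≥ 720; DTI 34.6% ≤ 36%; LTV 65.7% ≤ 90%; employment 58 ≥ 18 mo → qualifies.
Qualifying: Product A, Product B, Product C. Lowest rate is 5.12% → Product A.

Product A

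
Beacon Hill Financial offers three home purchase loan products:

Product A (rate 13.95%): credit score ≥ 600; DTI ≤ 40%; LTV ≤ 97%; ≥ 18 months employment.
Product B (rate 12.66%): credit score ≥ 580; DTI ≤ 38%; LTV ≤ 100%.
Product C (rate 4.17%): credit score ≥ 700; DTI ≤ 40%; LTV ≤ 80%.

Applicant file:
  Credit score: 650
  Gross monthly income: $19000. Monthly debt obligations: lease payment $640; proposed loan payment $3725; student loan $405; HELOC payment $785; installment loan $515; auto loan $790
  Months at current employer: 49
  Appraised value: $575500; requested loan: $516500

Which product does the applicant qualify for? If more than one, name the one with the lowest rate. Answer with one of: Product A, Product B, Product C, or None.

Total debts = (640 + 3,725 + 405 + 785 + 515 + 790) = 6,860; DTI = 6,860/19,000 = 36.1%.
LTV = 516,500/575,500 = 89.7%.
Product A: score 650 ≥ 600; DTI 36.1% ≤ 40%; LTV 89.7% ≤ 97%; employment 49 ≥ 18 mo → qualifies.
Product B: score 650 ≥ 580; DTI 36.1% ≤ 38%; LTV 89.7% ≤ 100% → qualifies.
Product C: score 650 < 700; DTI 36.1% ≤ 40%; LTV 89.7% > 80% → does not qualify.
Qualifying: Product A, Product B. Lowest rate is 12.66% → Product B.

Product B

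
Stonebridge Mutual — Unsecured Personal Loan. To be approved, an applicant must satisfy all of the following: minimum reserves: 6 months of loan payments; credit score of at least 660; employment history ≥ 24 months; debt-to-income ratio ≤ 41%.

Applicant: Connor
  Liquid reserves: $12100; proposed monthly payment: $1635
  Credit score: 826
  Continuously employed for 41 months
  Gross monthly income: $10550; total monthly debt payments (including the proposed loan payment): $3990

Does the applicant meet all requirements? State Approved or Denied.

Liquid reserves cover 12,100/1,635 = 7.4 months — ≥ 6 required
Credit score 826 ≥ 660 (meets)
Employment 41 ≥ 24 months
DTI: 3,990 ÷ 10,550 = 37.8%, within the 41% cap
All criteria satisfied.

Approved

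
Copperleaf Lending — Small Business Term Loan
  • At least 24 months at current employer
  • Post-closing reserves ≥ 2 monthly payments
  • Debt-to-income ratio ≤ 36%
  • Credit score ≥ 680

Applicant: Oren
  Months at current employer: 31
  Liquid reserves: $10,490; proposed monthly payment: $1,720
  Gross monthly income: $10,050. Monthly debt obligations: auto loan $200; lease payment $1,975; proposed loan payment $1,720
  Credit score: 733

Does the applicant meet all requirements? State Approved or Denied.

Employment 31 ≥ 24 months
Reserves: 10,490 ÷ 1,720 = 6.1 months (meets 2-month minimum)
Total monthly debts = (200 + 1,975 + 1,720) = 3,895. Debt-to-income = 3,895/10,050 = 38.8% — over 36% limit
Credit score 733 ≥ 680 (meets)
Fails on DTI.

Denied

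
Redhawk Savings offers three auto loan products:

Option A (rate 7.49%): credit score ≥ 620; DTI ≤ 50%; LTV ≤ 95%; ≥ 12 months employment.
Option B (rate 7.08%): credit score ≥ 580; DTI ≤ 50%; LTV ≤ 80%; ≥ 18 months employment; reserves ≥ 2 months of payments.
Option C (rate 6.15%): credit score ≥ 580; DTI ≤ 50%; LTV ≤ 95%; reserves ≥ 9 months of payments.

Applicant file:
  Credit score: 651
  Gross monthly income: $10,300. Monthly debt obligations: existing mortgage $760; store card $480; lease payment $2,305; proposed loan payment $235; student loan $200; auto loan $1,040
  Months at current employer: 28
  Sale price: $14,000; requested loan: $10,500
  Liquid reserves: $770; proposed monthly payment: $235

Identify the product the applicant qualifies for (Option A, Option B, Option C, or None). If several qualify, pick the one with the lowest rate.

Option B

Total debts = (760 + 480 + 2,305 + 235 + 200 + 1,040) = 5,020; DTI = 5,020/10,300 = 48.7%.
LTV = 10,500/14,000 = 75%.
Reserves = 770/235 = 3.3 months.
Option A: score 651 ≥ 620; DTI 48.7% ≤ 50%; LTV 75% ≤ 95%; employment 28 ≥ 12 mo → qualifies.
Option B: score 651 ≥ 580; DTI 48.7% ≤ 50%; LTV 75% ≤ 80%; employment 28 ≥ 18 mo; reserves 3.3 ≥ 2 mo → qualifies.
Option C: score 651 ≥ 580; DTI 48.7% ≤ 50%; LTV 75% ≤ 95%; reserves 3.3 < 9 mo → does not qualify.
Qualifying: Option A, Option B. Lowest rate is 7.08% → Option B.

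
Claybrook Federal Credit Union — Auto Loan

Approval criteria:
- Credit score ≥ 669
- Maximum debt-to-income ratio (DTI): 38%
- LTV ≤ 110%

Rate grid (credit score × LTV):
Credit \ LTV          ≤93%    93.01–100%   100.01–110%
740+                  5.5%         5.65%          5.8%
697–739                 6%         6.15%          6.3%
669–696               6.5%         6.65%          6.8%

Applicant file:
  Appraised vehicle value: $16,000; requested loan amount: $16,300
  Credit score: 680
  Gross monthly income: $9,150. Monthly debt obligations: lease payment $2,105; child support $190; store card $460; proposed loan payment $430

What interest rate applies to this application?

Credit score 680 ≥ 669; Total monthly debts = (2,105 + 190 + 460 + 430) = 3,185. Debt-to-income = 3,185/9,150 = 34.8% — meets 38% limit
LTV = 16,300/16,000 = 101.9% ≤ 110%
Row: 680 falls in 669–696. Column: 101.9% falls in 100.01–110%. Rate = 6.8%.

6.8%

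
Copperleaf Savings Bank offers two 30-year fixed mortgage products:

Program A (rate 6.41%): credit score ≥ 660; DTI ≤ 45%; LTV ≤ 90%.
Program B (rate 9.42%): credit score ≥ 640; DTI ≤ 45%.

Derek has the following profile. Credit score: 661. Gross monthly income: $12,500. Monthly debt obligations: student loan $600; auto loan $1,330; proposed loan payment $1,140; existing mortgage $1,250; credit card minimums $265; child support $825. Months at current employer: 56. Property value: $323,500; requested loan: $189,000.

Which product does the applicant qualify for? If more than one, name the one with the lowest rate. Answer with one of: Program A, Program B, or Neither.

Total debts = (600 + 1,330 + 1,140 + 1,250 + 265 + 825) = 5,410; DTI = 5,410/12,500 = 43.3%.
LTV = 189,000/323,500 = 58.4%.
Program A: score 661 ≥ 660; DTI 43.3% ≤ 45%; LTV 58.4% ≤ 90% → qualifies.
Program B: score 661 ≥ 640; DTI 43.3% ≤ 45% → qualifies.
Qualifying: Program A, Program B. Lowest rate is 6.41% → Program A.

Program A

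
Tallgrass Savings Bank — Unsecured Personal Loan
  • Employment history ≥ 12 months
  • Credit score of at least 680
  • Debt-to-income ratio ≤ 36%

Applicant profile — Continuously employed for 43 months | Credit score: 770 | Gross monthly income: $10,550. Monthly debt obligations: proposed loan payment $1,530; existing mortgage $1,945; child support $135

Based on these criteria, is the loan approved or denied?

Approved

Employment 43 ≥ 12 months
Credit score 770 ≥ 680 (meets)
Total monthly debts = (1,530 + 1,945 + 135) = 3,610. DTI: 3,610 ÷ 10,550 = 34.2%, within the 36% cap
All criteria satisfied.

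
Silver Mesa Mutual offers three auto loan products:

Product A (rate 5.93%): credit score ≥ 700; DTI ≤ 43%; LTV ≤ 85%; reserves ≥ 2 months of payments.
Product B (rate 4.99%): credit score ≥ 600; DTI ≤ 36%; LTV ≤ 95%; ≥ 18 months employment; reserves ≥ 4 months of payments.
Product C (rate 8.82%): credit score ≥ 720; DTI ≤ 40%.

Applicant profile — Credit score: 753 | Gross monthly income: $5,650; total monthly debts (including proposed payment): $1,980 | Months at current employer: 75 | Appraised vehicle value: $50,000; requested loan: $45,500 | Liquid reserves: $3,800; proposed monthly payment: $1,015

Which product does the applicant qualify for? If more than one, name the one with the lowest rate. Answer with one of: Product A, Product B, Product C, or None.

DTI = 1,980/5,650 = 35%.
LTV = 45,500/50,000 = 91%.
Reserves = 3,800/1,015 = 3.7 months.
Product A: score 753 ≥ 700; DTI 35% ≤ 43%; LTV 91% > 85%; reserves 3.7 ≥ 2 mo → does not qualify.
Product B: score 753 ≥ 600; DTI 35% ≤ 36%; LTV 91% ≤ 95%; employment 75 ≥ 18 mo; reserves 3.7 < 4 mo → does not qualify.
Product C: score 753 ≥ 720; DTI 35% ≤ 40% → qualifies.

Product C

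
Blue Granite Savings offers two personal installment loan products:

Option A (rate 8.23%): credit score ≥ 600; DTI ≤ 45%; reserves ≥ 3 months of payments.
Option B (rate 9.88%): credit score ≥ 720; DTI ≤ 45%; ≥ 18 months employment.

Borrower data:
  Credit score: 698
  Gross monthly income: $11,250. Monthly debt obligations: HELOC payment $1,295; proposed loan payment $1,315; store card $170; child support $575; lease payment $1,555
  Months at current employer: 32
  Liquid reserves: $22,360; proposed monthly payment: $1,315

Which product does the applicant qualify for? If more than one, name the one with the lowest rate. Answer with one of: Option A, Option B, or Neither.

Total debts = (1,295 + 1,315 + 170 + 575 + 1,555) = 4,910; DTI = 4,910/11,250 = 43.6%.
Reserves = 22,360/1,315 = 17.0 months.
Option A: score 698 ≥ 600; DTI 43.6% ≤ 45%; reserves 17.0 ≥ 3 mo → qualifies.
Option B: score 698 < 720; DTI 43.6% ≤ 45%; employment 32 ≥ 18 mo → does not qualify.

Option A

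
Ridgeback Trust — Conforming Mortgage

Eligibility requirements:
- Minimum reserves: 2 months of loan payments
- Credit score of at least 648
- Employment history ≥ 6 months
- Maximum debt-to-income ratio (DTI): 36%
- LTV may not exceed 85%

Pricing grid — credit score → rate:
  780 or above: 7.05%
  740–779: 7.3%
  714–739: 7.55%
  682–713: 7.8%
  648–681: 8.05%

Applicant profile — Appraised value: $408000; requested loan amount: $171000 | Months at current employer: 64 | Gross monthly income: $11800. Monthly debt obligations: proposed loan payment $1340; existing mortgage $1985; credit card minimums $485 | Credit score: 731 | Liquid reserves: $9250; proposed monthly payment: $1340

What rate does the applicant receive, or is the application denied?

Approved at 7.55%

Credit score 731 ≥ 648 (meets minimum)
Total monthly debts = (1,340 + 1,985 + 485) = 3,810. DTI: 3,810 ÷ 11,800 = 32.3%, within the 36% cap
Liquid reserves cover 9,250/1,340 = 6.9 months — ≥ 2 required
Loan-to-value = 171,000/408,000 = 41.9% — pass (85% max)
Employment 64 ≥ 6 months
All requirements met. Score 731 falls in the 714–739 tier → 7.55%.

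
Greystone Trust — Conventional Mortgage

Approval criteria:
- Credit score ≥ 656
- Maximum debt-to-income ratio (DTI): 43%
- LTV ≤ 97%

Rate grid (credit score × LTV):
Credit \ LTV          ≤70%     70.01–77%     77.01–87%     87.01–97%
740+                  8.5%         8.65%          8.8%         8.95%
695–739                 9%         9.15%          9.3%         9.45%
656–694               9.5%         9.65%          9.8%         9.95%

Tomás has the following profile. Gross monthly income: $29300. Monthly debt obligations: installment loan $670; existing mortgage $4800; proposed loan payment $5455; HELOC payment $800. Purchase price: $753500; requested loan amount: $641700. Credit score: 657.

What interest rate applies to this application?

9.8%

Credit score 657 ≥ 656; Total monthly debts = (670 + 4,800 + 5,455 + 800) = 11,725. DTI = 11,725/29,300 = 40% ≤ 43%
LTV = 641,700/753,500 = 85.2% ≤ 97%
Row: 657 falls in 656–694. Column: 85.2% falls in 77.01–87%. Rate = 9.8%.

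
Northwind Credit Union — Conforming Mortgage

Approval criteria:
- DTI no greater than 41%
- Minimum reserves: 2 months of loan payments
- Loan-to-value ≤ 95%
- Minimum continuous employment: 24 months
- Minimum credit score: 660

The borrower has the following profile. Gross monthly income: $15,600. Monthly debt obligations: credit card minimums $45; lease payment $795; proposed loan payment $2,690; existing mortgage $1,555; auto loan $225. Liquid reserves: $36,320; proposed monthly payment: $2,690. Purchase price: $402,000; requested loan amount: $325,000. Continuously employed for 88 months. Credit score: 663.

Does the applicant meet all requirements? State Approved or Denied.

Total monthly debts = (45 + 795 + 2,690 + 1,555 + 225) = 5,310. DTI = 5,310/15,600 = 34% ≤ 41%
Reserves = 36,320/2,690 = 13.5 months ≥ 2
Loan-to-value = 325,000/402,000 = 80.8% — pass (95% max)
Employment 88 ≥ 24 months
Credit score 663 ≥ 660 (meets)
All criteria satisfied.

Approved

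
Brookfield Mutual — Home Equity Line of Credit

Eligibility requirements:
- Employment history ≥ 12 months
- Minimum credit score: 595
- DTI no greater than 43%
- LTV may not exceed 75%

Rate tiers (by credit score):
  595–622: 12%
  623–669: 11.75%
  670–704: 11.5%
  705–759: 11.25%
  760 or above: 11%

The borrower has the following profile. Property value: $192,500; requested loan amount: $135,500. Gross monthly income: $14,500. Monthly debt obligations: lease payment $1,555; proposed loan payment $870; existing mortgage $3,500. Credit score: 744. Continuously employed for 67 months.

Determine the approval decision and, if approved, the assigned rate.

Approved at 11.25%

Credit score 744 ≥ 595 (meets minimum)
Total monthly debts = (1,555 + 870 + 3,500) = 5,925. Debt-to-income = 5,925/14,500 = 40.9% — meets 43% limit
LTV: 135,500 ÷ 192,500 = 70.4%, within 75% cap
Employment 67 ≥ 12 months
All requirements met. Score 744 falls in the 705–759 tier → 11.25%.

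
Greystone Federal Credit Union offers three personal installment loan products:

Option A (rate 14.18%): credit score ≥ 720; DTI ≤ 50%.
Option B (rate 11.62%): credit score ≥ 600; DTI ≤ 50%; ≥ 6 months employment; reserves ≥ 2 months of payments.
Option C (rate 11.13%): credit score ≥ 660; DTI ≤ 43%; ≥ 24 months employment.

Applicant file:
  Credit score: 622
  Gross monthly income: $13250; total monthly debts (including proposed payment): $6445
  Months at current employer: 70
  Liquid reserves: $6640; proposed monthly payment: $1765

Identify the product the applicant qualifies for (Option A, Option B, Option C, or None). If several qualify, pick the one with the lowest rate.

Option B

DTI = 6,445/13,250 = 48.6%.
Reserves = 6,640/1,765 = 3.8 months.
Option A: score 622 < 720; DTI 48.6% ≤ 50% → does not qualify.
Option B: score 622 ≥ 600; DTI 48.6% ≤ 50%; employment 70 ≥ 6 mo; reserves 3.8 ≥ 2 mo → qualifies.
Option C: score 622 < 660; DTI 48.6% > 43%; employment 70 ≥ 24 mo → does not qualify.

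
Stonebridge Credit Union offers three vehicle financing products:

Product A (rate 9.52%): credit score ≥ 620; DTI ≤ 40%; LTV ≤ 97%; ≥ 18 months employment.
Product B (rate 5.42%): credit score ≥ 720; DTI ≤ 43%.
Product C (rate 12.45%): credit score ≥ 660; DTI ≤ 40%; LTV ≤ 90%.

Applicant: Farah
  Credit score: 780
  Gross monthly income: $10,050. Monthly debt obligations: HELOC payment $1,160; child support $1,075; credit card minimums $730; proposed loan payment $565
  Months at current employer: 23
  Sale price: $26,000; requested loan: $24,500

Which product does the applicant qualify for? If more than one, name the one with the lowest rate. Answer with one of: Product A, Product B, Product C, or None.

Product B

Total debts = (1,160 + 1,075 + 730 + 565) = 3,530; DTI = 3,530/10,050 = 35.1%.
LTV = 24,500/26,000 = 94.2%.
Product A: score 780 ≥ 620; DTI 35.1% ≤ 40%; LTV 94.2% ≤ 97%; employment 23 ≥ 18 mo → qualifies.
Product B: score 780 ≥ 720; DTI 35.1% ≤ 43% → qualifies.
Product C: score 780 ≥ 660; DTI 35.1% ≤ 40%; LTV 94.2% > 90% → does not qualify.
Qualifying: Product A, Product B. Lowest rate is 5.42% → Product B.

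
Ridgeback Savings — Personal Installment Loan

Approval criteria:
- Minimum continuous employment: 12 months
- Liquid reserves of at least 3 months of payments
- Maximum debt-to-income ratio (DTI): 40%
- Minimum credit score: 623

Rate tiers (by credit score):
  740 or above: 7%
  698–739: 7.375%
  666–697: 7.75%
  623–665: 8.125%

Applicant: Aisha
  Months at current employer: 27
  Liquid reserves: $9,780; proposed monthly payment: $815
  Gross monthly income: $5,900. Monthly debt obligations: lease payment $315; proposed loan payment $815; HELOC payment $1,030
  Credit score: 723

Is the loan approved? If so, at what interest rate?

Approved at 7.375%

Credit score 723 ≥ 623 (meets minimum)
Liquid reserves cover 9,780/815 = 12.0 months — ≥ 3 required
Employment 27 ≥ 12 months
Total monthly debts = (315 + 815 + 1,030) = 2,160. Debt-to-income = 2,160/5,900 = 36.6% — meets 40% limit
All requirements met. Score 723 falls in the 698–739 tier → 7.375%.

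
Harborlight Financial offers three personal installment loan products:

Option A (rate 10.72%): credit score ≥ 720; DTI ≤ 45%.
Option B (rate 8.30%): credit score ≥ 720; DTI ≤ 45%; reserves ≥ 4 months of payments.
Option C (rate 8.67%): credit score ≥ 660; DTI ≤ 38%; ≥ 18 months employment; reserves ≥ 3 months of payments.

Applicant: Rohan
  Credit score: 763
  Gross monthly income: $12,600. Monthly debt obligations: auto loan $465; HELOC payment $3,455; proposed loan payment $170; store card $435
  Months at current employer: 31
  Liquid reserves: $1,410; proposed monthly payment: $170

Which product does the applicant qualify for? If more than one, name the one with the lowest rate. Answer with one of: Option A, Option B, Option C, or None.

Total debts = (465 + 3,455 + 170 + 435) = 4,525; DTI = 4,525/12,600 = 35.9%.
Reserves = 1,410/170 = 8.3 months.
Option A: score 763 ≥ 720; DTI 35.9% ≤ 45% → qualifies.
Option B: score 763 ≥ 720; DTI 35.9% ≤ 45%; reserves 8.3 ≥ 4 mo → qualifies.
Option C: score 763 ≥ 660; DTI 35.9% ≤ 38%; employment 31 ≥ 18 mo; reserves 8.3 ≥ 3 mo → qualifies.
Qualifying: Option A, Option B, Option C. Lowest rate is 8.30% → Option B.

Option B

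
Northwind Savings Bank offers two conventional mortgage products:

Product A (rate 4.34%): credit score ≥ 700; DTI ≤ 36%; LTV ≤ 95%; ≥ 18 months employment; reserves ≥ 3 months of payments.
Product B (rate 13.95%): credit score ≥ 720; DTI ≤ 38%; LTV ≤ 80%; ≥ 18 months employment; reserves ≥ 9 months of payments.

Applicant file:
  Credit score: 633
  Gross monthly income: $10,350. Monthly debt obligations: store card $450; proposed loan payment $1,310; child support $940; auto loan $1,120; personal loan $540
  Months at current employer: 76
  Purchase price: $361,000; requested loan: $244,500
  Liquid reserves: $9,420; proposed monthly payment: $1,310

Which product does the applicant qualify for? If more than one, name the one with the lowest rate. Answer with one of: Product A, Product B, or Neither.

Neither

Total debts = (450 + 1,310 + 940 + 1,120 + 540) = 4,360; DTI = 4,360/10,350 = 42.1%.
LTV = 244,500/361,000 = 67.7%.
Reserves = 9,420/1,310 = 7.2 months.
Product A: score 633 < 700; DTI 42.1% > 36%; LTV 67.7% ≤ 95%; employment 76 ≥ 18 mo; reserves 7.2 ≥ 3 mo → does not qualify.
Product B: score 633 < 720; DTI 42.1% > 38%; LTV 67.7% ≤ 80%; employment 76 ≥ 18 mo; reserves 7.2 < 9 mo → does not qualify.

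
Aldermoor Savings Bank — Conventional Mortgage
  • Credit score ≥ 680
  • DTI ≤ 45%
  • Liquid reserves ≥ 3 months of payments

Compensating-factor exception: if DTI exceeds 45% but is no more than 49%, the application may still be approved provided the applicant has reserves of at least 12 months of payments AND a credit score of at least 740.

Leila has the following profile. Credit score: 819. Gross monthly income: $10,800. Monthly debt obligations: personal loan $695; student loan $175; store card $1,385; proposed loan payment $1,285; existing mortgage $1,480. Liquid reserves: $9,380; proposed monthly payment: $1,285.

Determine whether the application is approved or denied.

Credit score 819 ≥ 680 (meets base)
Total debts = (695 + 175 + 1,385 + 1,285 + 1,480) = 5,020. DTI = 5,020/10,800 = 46.5% > 45% — standard DTI limit exceeded.
Reserves: 9,380 ÷ 1,285 = 7.3 months (meets 3-month minimum)
DTI 46.5% is within the 45%–49% exception band; checking compensating factors.
Reserves 7.3 < 12 months; credit score 819 ≥ 740.
Compensating-factor requirement not fully met.

Denied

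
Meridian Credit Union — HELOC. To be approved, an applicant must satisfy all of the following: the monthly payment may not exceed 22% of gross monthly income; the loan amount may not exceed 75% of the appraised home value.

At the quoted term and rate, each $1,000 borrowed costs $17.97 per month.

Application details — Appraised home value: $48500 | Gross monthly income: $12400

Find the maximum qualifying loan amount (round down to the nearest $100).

Payment cap: 22% × $12,400 = $2,728/month.
At $17.97 per $1,000, that supports 2,728/17.97 × 1,000 ≈ $151,808 → $151,800.
LTV cap: 75% × $48,500 = $36,375 → $36,300.
Binding constraint: loan-to-value.

$36,300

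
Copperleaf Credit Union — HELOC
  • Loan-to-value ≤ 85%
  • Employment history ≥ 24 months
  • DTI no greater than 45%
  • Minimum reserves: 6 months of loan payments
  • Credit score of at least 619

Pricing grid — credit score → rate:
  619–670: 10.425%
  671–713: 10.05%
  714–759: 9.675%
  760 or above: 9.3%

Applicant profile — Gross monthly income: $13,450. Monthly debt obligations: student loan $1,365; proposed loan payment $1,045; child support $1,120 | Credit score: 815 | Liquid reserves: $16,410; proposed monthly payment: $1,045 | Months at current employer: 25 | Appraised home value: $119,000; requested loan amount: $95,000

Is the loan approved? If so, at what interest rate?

Approved at 9.3%

Credit score 815 ≥ 619 (meets minimum)
Reserves: 16,410 ÷ 1,045 = 15.7 months (meets 6-month minimum)
Total monthly debts = (1,365 + 1,045 + 1,120) = 3,530. Debt-to-income = 3,530/13,450 = 26.2% — meets 45% limit
LTV: 95,000 ÷ 119,000 = 79.8%, within 85% cap
Employment 25 ≥ 24 months
All requirements met. Score 815 falls in the 760 or above tier → 9.3%.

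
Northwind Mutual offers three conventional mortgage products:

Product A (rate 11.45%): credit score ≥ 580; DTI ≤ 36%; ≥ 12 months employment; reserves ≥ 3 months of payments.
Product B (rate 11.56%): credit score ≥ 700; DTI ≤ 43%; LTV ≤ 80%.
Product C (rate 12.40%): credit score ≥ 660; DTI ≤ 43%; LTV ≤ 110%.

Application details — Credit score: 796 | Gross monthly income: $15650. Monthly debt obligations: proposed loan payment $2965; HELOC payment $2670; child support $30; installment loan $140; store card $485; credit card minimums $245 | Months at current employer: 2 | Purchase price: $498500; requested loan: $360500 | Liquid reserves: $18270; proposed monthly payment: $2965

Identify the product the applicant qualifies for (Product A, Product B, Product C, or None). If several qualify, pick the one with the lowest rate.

Total debts = (2,965 + 2,670 + 30 + 140 + 485 + 245) = 6,535; DTI = 6,535/15,650 = 41.8%.
LTV = 360,500/498,500 = 72.3%.
Reserves = 18,270/2,965 = 6.2 months.
Product A: score 796 ≥ 580; DTI 41.8% > 36%; employment 2 < 12 mo; reserves 6.2 ≥ 3 mo → does not qualify.
Product B: score 796 ≥ 700; DTI 41.8% ≤ 43%; LTV 72.3% ≤ 80% → qualifies.
Product C: score 796 ≥ 660; DTI 41.8% ≤ 43%; LTV 72.3% ≤ 110% → qualifies.
Qualifying: Product B, Product C. Lowest rate is 11.56% → Product B.

Product B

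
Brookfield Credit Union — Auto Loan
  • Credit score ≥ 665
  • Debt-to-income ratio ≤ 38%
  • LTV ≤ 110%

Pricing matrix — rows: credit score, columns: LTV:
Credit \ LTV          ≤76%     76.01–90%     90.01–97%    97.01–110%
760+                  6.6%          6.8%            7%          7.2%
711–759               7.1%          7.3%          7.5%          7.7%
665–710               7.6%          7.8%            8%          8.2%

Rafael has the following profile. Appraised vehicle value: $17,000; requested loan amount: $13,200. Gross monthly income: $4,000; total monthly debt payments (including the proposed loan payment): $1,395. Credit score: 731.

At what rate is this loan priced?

7.3%

Credit score 731 ≥ 665; DTI: 1,395 ÷ 4,000 = 34.9%, within the 38% cap
Loan-to-value = 13,200/17,000 = 77.6% — pass (110% max)
Score 731 is in the 711–759 band; LTV 77.6% is in the 76.01–90% band → 7.3%.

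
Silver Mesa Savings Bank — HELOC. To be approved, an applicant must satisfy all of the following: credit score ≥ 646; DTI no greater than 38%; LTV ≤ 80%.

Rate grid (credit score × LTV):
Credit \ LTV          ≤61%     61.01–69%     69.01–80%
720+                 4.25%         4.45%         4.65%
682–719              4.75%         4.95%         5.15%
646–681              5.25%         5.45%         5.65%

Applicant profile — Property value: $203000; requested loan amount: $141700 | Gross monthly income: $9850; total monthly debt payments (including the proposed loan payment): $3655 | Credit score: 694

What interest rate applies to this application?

Credit score 694 ≥ 646; DTI = 3,655/9,850 = 37.1% ≤ 38%
Loan-to-value = 141,700/203,000 = 69.8% — pass (80% max)
Row: 694 falls in 682–719. Column: 69.8% falls in 69.01–80%. Rate = 5.15%.

5.15%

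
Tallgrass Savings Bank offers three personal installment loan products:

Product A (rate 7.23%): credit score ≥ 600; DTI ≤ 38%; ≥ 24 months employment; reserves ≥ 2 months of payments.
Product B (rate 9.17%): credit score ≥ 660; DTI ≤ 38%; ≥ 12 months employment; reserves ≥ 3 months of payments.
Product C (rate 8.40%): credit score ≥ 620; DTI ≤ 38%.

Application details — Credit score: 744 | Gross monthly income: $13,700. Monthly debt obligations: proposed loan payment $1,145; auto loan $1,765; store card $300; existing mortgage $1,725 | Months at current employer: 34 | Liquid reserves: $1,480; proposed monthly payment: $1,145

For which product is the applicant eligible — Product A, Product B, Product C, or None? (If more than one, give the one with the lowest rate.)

Total debts = (1,145 + 1,765 + 300 + 1,725) = 4,935; DTI = 4,935/13,700 = 36%.
Reserves = 1,480/1,145 = 1.3 months.
Product A: score 744 ≥ 600; DTI 36% ≤ 38%; employment 34 ≥ 24 mo; reserves 1.3 < 2 mo → does not qualify.
Product B: score 744 ≥ 660; DTI 36% ≤ 38%; employment 34 ≥ 12 mo; reserves 1.3 < 3 mo → does not qualify.
Product C: score 744 ≥ 620; DTI 36% ≤ 38% → qualifies.

Product C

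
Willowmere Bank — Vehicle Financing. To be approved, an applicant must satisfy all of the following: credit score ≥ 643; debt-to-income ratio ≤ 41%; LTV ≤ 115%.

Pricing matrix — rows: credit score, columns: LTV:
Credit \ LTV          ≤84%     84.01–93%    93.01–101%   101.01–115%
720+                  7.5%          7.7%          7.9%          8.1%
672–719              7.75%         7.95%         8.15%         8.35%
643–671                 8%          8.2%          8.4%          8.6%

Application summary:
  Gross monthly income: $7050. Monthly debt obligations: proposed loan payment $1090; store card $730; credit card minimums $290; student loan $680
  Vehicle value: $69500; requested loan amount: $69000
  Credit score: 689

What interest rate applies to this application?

Credit score 689 ≥ 643; Total monthly debts = (1,090 + 730 + 290 + 680) = 2,790. DTI = 2,790/7,050 = 39.6% ≤ 41%
Loan-to-value = 69,000/69,500 = 99.3% — pass (115% max)
Credit 689 → row 672–719; LTV 99.3% → column 93.01–101%. Grid cell → 8.15%.

8.15%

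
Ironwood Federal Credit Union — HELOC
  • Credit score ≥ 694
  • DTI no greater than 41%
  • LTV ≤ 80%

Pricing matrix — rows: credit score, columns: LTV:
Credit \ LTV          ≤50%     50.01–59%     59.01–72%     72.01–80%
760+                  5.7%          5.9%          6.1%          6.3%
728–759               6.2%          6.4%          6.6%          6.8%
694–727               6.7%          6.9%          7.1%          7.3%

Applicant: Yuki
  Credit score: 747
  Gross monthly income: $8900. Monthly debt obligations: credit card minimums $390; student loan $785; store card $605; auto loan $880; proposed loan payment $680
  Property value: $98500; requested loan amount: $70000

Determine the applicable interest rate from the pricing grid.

Credit score 747 ≥ 694; Total monthly debts = (390 + 785 + 605 + 880 + 680) = 3,340. Debt-to-income = 3,340/8,900 = 37.5% — meets 41% limit
LTV = 70,000/98,500 = 71.1% ≤ 80%
Score 747 is in the 728–759 band; LTV 71.1% is in the 59.01–72% band → 6.6%.

6.6%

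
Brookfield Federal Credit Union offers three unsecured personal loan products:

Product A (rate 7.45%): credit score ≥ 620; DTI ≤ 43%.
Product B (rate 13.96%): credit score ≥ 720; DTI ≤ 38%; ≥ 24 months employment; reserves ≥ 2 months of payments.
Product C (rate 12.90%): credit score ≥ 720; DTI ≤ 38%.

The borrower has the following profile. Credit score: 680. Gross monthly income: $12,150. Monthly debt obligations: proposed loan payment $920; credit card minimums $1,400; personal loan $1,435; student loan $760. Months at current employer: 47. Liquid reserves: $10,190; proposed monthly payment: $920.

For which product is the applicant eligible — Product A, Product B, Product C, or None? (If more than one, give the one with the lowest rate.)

Total debts = (920 + 1,400 + 1,435 + 760) = 4,515; DTI = 4,515/12,150 = 37.2%.
Reserves = 10,190/920 = 11.1 months.
Product A: score 680 ≥ 620; DTI 37.2% ≤ 43% → qualifies.
Product B: score 680 < 720; DTI 37.2% ≤ 38%; employment 47 ≥ 24 mo; reserves 11.1 ≥ 2 mo → does not qualify.
Product C: score 680 < 720; DTI 37.2% ≤ 38% → does not qualify.

Product A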